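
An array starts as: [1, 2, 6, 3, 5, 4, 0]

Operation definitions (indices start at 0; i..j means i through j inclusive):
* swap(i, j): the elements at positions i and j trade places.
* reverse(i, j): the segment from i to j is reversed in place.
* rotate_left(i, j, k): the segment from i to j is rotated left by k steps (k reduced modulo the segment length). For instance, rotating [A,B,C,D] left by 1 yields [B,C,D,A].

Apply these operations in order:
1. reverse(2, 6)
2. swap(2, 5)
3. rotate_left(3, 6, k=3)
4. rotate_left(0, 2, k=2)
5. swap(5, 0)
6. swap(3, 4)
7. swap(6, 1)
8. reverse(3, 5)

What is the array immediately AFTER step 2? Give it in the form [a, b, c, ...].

After 1 (reverse(2, 6)): [1, 2, 0, 4, 5, 3, 6]
After 2 (swap(2, 5)): [1, 2, 3, 4, 5, 0, 6]

Answer: [1, 2, 3, 4, 5, 0, 6]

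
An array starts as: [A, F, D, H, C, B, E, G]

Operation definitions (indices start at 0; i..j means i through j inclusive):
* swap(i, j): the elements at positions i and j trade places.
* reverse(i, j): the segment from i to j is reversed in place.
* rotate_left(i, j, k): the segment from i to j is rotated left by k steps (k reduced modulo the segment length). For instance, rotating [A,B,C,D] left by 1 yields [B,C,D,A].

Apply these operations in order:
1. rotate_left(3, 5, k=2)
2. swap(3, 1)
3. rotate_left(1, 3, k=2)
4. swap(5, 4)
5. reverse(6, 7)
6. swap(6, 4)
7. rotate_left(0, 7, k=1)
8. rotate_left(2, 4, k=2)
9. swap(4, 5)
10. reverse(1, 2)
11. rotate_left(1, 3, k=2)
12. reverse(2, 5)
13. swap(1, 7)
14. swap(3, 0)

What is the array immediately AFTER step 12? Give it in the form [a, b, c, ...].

After 1 (rotate_left(3, 5, k=2)): [A, F, D, B, H, C, E, G]
After 2 (swap(3, 1)): [A, B, D, F, H, C, E, G]
After 3 (rotate_left(1, 3, k=2)): [A, F, B, D, H, C, E, G]
After 4 (swap(5, 4)): [A, F, B, D, C, H, E, G]
After 5 (reverse(6, 7)): [A, F, B, D, C, H, G, E]
After 6 (swap(6, 4)): [A, F, B, D, G, H, C, E]
After 7 (rotate_left(0, 7, k=1)): [F, B, D, G, H, C, E, A]
After 8 (rotate_left(2, 4, k=2)): [F, B, H, D, G, C, E, A]
After 9 (swap(4, 5)): [F, B, H, D, C, G, E, A]
After 10 (reverse(1, 2)): [F, H, B, D, C, G, E, A]
After 11 (rotate_left(1, 3, k=2)): [F, D, H, B, C, G, E, A]
After 12 (reverse(2, 5)): [F, D, G, C, B, H, E, A]

Answer: [F, D, G, C, B, H, E, A]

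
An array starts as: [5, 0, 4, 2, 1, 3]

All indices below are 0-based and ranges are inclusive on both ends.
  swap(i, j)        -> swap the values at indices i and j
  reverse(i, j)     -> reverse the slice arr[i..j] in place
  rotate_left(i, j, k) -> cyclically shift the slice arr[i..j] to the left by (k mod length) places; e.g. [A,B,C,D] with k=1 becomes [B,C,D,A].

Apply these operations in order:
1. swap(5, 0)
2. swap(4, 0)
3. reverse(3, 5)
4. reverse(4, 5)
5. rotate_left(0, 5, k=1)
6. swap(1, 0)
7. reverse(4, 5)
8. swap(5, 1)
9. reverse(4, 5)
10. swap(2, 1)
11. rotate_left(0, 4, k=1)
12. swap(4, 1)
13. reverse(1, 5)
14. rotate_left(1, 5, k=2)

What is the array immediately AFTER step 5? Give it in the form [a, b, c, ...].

Answer: [0, 4, 5, 2, 3, 1]

Derivation:
After 1 (swap(5, 0)): [3, 0, 4, 2, 1, 5]
After 2 (swap(4, 0)): [1, 0, 4, 2, 3, 5]
After 3 (reverse(3, 5)): [1, 0, 4, 5, 3, 2]
After 4 (reverse(4, 5)): [1, 0, 4, 5, 2, 3]
After 5 (rotate_left(0, 5, k=1)): [0, 4, 5, 2, 3, 1]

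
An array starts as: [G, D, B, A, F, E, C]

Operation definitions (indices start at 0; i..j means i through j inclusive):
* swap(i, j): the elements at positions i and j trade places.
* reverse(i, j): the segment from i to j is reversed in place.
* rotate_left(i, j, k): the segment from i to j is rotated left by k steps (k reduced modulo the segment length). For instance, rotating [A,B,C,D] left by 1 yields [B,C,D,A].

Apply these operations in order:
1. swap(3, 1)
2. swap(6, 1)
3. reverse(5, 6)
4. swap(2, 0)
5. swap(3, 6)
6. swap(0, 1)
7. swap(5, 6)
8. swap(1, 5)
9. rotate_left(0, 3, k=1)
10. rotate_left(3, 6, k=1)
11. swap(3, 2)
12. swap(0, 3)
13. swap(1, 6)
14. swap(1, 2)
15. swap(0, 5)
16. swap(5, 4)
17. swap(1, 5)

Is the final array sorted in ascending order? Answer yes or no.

After 1 (swap(3, 1)): [G, A, B, D, F, E, C]
After 2 (swap(6, 1)): [G, C, B, D, F, E, A]
After 3 (reverse(5, 6)): [G, C, B, D, F, A, E]
After 4 (swap(2, 0)): [B, C, G, D, F, A, E]
After 5 (swap(3, 6)): [B, C, G, E, F, A, D]
After 6 (swap(0, 1)): [C, B, G, E, F, A, D]
After 7 (swap(5, 6)): [C, B, G, E, F, D, A]
After 8 (swap(1, 5)): [C, D, G, E, F, B, A]
After 9 (rotate_left(0, 3, k=1)): [D, G, E, C, F, B, A]
After 10 (rotate_left(3, 6, k=1)): [D, G, E, F, B, A, C]
After 11 (swap(3, 2)): [D, G, F, E, B, A, C]
After 12 (swap(0, 3)): [E, G, F, D, B, A, C]
After 13 (swap(1, 6)): [E, C, F, D, B, A, G]
After 14 (swap(1, 2)): [E, F, C, D, B, A, G]
After 15 (swap(0, 5)): [A, F, C, D, B, E, G]
After 16 (swap(5, 4)): [A, F, C, D, E, B, G]
After 17 (swap(1, 5)): [A, B, C, D, E, F, G]

Answer: yes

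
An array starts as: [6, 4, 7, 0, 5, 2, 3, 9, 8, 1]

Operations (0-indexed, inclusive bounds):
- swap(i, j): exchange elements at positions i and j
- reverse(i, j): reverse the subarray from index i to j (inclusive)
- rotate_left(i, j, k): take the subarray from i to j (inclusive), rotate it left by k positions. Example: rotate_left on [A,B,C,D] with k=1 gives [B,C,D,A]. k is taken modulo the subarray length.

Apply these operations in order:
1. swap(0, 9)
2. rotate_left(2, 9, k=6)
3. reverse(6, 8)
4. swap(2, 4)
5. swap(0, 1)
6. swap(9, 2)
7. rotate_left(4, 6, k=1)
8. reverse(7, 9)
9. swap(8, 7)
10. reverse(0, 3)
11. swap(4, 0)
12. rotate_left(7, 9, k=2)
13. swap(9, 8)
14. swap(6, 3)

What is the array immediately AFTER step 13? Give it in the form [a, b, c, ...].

After 1 (swap(0, 9)): [1, 4, 7, 0, 5, 2, 3, 9, 8, 6]
After 2 (rotate_left(2, 9, k=6)): [1, 4, 8, 6, 7, 0, 5, 2, 3, 9]
After 3 (reverse(6, 8)): [1, 4, 8, 6, 7, 0, 3, 2, 5, 9]
After 4 (swap(2, 4)): [1, 4, 7, 6, 8, 0, 3, 2, 5, 9]
After 5 (swap(0, 1)): [4, 1, 7, 6, 8, 0, 3, 2, 5, 9]
After 6 (swap(9, 2)): [4, 1, 9, 6, 8, 0, 3, 2, 5, 7]
After 7 (rotate_left(4, 6, k=1)): [4, 1, 9, 6, 0, 3, 8, 2, 5, 7]
After 8 (reverse(7, 9)): [4, 1, 9, 6, 0, 3, 8, 7, 5, 2]
After 9 (swap(8, 7)): [4, 1, 9, 6, 0, 3, 8, 5, 7, 2]
After 10 (reverse(0, 3)): [6, 9, 1, 4, 0, 3, 8, 5, 7, 2]
After 11 (swap(4, 0)): [0, 9, 1, 4, 6, 3, 8, 5, 7, 2]
After 12 (rotate_left(7, 9, k=2)): [0, 9, 1, 4, 6, 3, 8, 2, 5, 7]
After 13 (swap(9, 8)): [0, 9, 1, 4, 6, 3, 8, 2, 7, 5]

Answer: [0, 9, 1, 4, 6, 3, 8, 2, 7, 5]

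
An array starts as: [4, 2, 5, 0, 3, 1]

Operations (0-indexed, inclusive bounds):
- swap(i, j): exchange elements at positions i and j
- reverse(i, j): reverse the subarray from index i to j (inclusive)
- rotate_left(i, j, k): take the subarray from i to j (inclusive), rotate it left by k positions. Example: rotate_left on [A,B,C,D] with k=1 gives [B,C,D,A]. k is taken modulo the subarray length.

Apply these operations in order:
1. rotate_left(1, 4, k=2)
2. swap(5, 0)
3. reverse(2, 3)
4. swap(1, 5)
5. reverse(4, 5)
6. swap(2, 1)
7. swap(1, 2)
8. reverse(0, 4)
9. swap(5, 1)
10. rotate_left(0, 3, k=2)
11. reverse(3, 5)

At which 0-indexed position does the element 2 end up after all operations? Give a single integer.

Answer: 0

Derivation:
After 1 (rotate_left(1, 4, k=2)): [4, 0, 3, 2, 5, 1]
After 2 (swap(5, 0)): [1, 0, 3, 2, 5, 4]
After 3 (reverse(2, 3)): [1, 0, 2, 3, 5, 4]
After 4 (swap(1, 5)): [1, 4, 2, 3, 5, 0]
After 5 (reverse(4, 5)): [1, 4, 2, 3, 0, 5]
After 6 (swap(2, 1)): [1, 2, 4, 3, 0, 5]
After 7 (swap(1, 2)): [1, 4, 2, 3, 0, 5]
After 8 (reverse(0, 4)): [0, 3, 2, 4, 1, 5]
After 9 (swap(5, 1)): [0, 5, 2, 4, 1, 3]
After 10 (rotate_left(0, 3, k=2)): [2, 4, 0, 5, 1, 3]
After 11 (reverse(3, 5)): [2, 4, 0, 3, 1, 5]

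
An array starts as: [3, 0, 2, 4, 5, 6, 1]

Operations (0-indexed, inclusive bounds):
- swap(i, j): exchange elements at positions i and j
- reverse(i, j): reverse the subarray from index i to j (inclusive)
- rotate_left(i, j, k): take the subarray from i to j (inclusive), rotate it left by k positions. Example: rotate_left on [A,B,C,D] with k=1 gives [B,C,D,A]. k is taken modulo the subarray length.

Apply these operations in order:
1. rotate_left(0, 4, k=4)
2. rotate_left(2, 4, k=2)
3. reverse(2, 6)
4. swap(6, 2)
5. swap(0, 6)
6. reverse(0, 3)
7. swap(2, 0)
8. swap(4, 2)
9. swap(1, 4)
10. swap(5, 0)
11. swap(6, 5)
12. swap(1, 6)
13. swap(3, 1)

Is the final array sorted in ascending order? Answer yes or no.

After 1 (rotate_left(0, 4, k=4)): [5, 3, 0, 2, 4, 6, 1]
After 2 (rotate_left(2, 4, k=2)): [5, 3, 4, 0, 2, 6, 1]
After 3 (reverse(2, 6)): [5, 3, 1, 6, 2, 0, 4]
After 4 (swap(6, 2)): [5, 3, 4, 6, 2, 0, 1]
After 5 (swap(0, 6)): [1, 3, 4, 6, 2, 0, 5]
After 6 (reverse(0, 3)): [6, 4, 3, 1, 2, 0, 5]
After 7 (swap(2, 0)): [3, 4, 6, 1, 2, 0, 5]
After 8 (swap(4, 2)): [3, 4, 2, 1, 6, 0, 5]
After 9 (swap(1, 4)): [3, 6, 2, 1, 4, 0, 5]
After 10 (swap(5, 0)): [0, 6, 2, 1, 4, 3, 5]
After 11 (swap(6, 5)): [0, 6, 2, 1, 4, 5, 3]
After 12 (swap(1, 6)): [0, 3, 2, 1, 4, 5, 6]
After 13 (swap(3, 1)): [0, 1, 2, 3, 4, 5, 6]

Answer: yes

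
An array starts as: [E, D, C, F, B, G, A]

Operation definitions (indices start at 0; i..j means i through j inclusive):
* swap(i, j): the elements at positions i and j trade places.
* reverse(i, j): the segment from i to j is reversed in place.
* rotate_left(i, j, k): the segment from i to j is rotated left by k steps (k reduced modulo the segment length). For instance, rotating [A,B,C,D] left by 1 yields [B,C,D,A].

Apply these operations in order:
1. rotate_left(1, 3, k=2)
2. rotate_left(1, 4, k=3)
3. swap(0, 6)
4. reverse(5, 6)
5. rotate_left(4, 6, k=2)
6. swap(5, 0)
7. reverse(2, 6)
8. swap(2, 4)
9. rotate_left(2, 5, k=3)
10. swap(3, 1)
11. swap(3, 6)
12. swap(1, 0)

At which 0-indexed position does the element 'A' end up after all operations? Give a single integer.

Answer: 4

Derivation:
After 1 (rotate_left(1, 3, k=2)): [E, F, D, C, B, G, A]
After 2 (rotate_left(1, 4, k=3)): [E, B, F, D, C, G, A]
After 3 (swap(0, 6)): [A, B, F, D, C, G, E]
After 4 (reverse(5, 6)): [A, B, F, D, C, E, G]
After 5 (rotate_left(4, 6, k=2)): [A, B, F, D, G, C, E]
After 6 (swap(5, 0)): [C, B, F, D, G, A, E]
After 7 (reverse(2, 6)): [C, B, E, A, G, D, F]
After 8 (swap(2, 4)): [C, B, G, A, E, D, F]
After 9 (rotate_left(2, 5, k=3)): [C, B, D, G, A, E, F]
After 10 (swap(3, 1)): [C, G, D, B, A, E, F]
After 11 (swap(3, 6)): [C, G, D, F, A, E, B]
After 12 (swap(1, 0)): [G, C, D, F, A, E, B]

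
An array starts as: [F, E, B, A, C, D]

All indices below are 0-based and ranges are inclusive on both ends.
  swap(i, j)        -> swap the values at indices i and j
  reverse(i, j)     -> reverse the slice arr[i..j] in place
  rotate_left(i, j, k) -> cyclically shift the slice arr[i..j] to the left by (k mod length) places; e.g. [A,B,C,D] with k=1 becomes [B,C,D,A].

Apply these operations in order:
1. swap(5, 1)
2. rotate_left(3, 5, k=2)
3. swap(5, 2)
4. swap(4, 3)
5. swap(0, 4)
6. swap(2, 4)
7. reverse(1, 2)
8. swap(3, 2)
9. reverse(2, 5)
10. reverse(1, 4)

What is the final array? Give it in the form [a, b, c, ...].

Answer: [E, D, C, B, F, A]

Derivation:
After 1 (swap(5, 1)): [F, D, B, A, C, E]
After 2 (rotate_left(3, 5, k=2)): [F, D, B, E, A, C]
After 3 (swap(5, 2)): [F, D, C, E, A, B]
After 4 (swap(4, 3)): [F, D, C, A, E, B]
After 5 (swap(0, 4)): [E, D, C, A, F, B]
After 6 (swap(2, 4)): [E, D, F, A, C, B]
After 7 (reverse(1, 2)): [E, F, D, A, C, B]
After 8 (swap(3, 2)): [E, F, A, D, C, B]
After 9 (reverse(2, 5)): [E, F, B, C, D, A]
After 10 (reverse(1, 4)): [E, D, C, B, F, A]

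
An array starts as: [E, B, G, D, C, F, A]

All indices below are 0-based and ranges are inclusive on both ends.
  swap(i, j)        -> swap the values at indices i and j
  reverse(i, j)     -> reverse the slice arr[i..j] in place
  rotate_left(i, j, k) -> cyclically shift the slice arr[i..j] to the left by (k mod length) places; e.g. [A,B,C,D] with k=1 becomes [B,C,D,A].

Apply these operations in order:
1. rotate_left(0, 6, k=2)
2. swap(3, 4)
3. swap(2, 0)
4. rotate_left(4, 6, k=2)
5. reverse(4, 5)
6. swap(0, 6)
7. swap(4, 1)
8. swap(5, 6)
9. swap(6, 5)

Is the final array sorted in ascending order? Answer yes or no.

Answer: no

Derivation:
After 1 (rotate_left(0, 6, k=2)): [G, D, C, F, A, E, B]
After 2 (swap(3, 4)): [G, D, C, A, F, E, B]
After 3 (swap(2, 0)): [C, D, G, A, F, E, B]
After 4 (rotate_left(4, 6, k=2)): [C, D, G, A, B, F, E]
After 5 (reverse(4, 5)): [C, D, G, A, F, B, E]
After 6 (swap(0, 6)): [E, D, G, A, F, B, C]
After 7 (swap(4, 1)): [E, F, G, A, D, B, C]
After 8 (swap(5, 6)): [E, F, G, A, D, C, B]
After 9 (swap(6, 5)): [E, F, G, A, D, B, C]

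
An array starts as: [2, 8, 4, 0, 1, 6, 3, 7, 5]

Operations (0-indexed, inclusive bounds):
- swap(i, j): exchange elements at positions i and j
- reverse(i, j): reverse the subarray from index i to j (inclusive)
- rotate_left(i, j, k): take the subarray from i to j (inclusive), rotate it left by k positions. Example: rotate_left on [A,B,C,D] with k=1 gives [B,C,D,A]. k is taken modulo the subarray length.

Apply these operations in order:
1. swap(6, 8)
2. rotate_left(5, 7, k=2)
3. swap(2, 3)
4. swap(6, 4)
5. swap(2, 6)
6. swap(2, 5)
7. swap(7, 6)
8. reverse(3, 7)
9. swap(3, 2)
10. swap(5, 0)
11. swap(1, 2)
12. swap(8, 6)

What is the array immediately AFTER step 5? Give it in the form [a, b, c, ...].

After 1 (swap(6, 8)): [2, 8, 4, 0, 1, 6, 5, 7, 3]
After 2 (rotate_left(5, 7, k=2)): [2, 8, 4, 0, 1, 7, 6, 5, 3]
After 3 (swap(2, 3)): [2, 8, 0, 4, 1, 7, 6, 5, 3]
After 4 (swap(6, 4)): [2, 8, 0, 4, 6, 7, 1, 5, 3]
After 5 (swap(2, 6)): [2, 8, 1, 4, 6, 7, 0, 5, 3]

Answer: [2, 8, 1, 4, 6, 7, 0, 5, 3]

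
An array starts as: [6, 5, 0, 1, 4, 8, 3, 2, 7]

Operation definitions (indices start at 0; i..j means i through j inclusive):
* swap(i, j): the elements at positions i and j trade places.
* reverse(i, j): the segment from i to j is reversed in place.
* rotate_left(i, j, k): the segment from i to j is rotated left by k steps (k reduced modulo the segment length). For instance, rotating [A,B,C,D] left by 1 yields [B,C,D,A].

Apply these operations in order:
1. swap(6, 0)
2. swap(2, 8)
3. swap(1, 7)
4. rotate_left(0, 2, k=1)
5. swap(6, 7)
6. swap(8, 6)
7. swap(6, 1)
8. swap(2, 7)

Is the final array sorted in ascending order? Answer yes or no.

After 1 (swap(6, 0)): [3, 5, 0, 1, 4, 8, 6, 2, 7]
After 2 (swap(2, 8)): [3, 5, 7, 1, 4, 8, 6, 2, 0]
After 3 (swap(1, 7)): [3, 2, 7, 1, 4, 8, 6, 5, 0]
After 4 (rotate_left(0, 2, k=1)): [2, 7, 3, 1, 4, 8, 6, 5, 0]
After 5 (swap(6, 7)): [2, 7, 3, 1, 4, 8, 5, 6, 0]
After 6 (swap(8, 6)): [2, 7, 3, 1, 4, 8, 0, 6, 5]
After 7 (swap(6, 1)): [2, 0, 3, 1, 4, 8, 7, 6, 5]
After 8 (swap(2, 7)): [2, 0, 6, 1, 4, 8, 7, 3, 5]

Answer: no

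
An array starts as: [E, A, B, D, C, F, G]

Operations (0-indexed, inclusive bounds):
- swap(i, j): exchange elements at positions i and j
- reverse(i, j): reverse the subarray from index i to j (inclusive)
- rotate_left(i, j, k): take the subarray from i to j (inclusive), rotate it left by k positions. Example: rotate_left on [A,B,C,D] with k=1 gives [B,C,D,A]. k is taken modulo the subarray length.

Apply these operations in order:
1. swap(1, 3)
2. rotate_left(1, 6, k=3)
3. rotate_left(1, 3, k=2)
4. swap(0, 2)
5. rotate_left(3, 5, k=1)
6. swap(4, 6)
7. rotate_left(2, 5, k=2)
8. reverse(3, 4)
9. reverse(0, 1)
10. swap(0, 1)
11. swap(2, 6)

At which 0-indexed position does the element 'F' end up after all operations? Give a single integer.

After 1 (swap(1, 3)): [E, D, B, A, C, F, G]
After 2 (rotate_left(1, 6, k=3)): [E, C, F, G, D, B, A]
After 3 (rotate_left(1, 3, k=2)): [E, G, C, F, D, B, A]
After 4 (swap(0, 2)): [C, G, E, F, D, B, A]
After 5 (rotate_left(3, 5, k=1)): [C, G, E, D, B, F, A]
After 6 (swap(4, 6)): [C, G, E, D, A, F, B]
After 7 (rotate_left(2, 5, k=2)): [C, G, A, F, E, D, B]
After 8 (reverse(3, 4)): [C, G, A, E, F, D, B]
After 9 (reverse(0, 1)): [G, C, A, E, F, D, B]
After 10 (swap(0, 1)): [C, G, A, E, F, D, B]
After 11 (swap(2, 6)): [C, G, B, E, F, D, A]

Answer: 4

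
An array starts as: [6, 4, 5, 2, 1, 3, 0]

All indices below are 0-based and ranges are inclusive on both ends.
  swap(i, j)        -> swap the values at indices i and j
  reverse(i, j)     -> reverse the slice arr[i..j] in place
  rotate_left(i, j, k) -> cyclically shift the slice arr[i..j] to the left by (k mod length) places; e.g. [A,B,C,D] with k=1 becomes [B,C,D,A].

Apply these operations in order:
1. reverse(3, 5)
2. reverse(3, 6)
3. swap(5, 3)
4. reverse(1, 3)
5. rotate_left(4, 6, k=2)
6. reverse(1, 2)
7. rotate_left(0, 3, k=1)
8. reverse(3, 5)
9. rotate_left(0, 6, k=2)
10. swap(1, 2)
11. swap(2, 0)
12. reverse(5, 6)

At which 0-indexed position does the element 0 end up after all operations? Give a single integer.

After 1 (reverse(3, 5)): [6, 4, 5, 3, 1, 2, 0]
After 2 (reverse(3, 6)): [6, 4, 5, 0, 2, 1, 3]
After 3 (swap(5, 3)): [6, 4, 5, 1, 2, 0, 3]
After 4 (reverse(1, 3)): [6, 1, 5, 4, 2, 0, 3]
After 5 (rotate_left(4, 6, k=2)): [6, 1, 5, 4, 3, 2, 0]
After 6 (reverse(1, 2)): [6, 5, 1, 4, 3, 2, 0]
After 7 (rotate_left(0, 3, k=1)): [5, 1, 4, 6, 3, 2, 0]
After 8 (reverse(3, 5)): [5, 1, 4, 2, 3, 6, 0]
After 9 (rotate_left(0, 6, k=2)): [4, 2, 3, 6, 0, 5, 1]
After 10 (swap(1, 2)): [4, 3, 2, 6, 0, 5, 1]
After 11 (swap(2, 0)): [2, 3, 4, 6, 0, 5, 1]
After 12 (reverse(5, 6)): [2, 3, 4, 6, 0, 1, 5]

Answer: 4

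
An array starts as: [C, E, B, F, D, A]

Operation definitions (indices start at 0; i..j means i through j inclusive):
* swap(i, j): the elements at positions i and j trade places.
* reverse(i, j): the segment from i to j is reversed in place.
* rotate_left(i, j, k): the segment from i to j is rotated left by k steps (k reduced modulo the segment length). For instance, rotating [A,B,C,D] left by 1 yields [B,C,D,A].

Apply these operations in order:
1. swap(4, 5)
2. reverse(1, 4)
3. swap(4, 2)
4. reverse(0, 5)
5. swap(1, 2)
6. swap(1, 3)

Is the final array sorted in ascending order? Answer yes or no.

Answer: no

Derivation:
After 1 (swap(4, 5)): [C, E, B, F, A, D]
After 2 (reverse(1, 4)): [C, A, F, B, E, D]
After 3 (swap(4, 2)): [C, A, E, B, F, D]
After 4 (reverse(0, 5)): [D, F, B, E, A, C]
After 5 (swap(1, 2)): [D, B, F, E, A, C]
After 6 (swap(1, 3)): [D, E, F, B, A, C]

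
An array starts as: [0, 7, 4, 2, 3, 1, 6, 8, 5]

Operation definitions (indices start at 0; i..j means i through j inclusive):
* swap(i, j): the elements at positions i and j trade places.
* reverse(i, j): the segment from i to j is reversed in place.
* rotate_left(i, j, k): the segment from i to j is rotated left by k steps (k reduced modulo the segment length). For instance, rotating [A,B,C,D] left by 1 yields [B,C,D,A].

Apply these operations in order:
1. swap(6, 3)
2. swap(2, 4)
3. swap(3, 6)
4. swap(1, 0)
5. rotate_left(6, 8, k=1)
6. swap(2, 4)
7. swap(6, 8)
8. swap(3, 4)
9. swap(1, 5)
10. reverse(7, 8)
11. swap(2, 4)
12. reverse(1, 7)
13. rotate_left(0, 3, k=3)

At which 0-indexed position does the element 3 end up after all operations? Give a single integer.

Answer: 5

Derivation:
After 1 (swap(6, 3)): [0, 7, 4, 6, 3, 1, 2, 8, 5]
After 2 (swap(2, 4)): [0, 7, 3, 6, 4, 1, 2, 8, 5]
After 3 (swap(3, 6)): [0, 7, 3, 2, 4, 1, 6, 8, 5]
After 4 (swap(1, 0)): [7, 0, 3, 2, 4, 1, 6, 8, 5]
After 5 (rotate_left(6, 8, k=1)): [7, 0, 3, 2, 4, 1, 8, 5, 6]
After 6 (swap(2, 4)): [7, 0, 4, 2, 3, 1, 8, 5, 6]
After 7 (swap(6, 8)): [7, 0, 4, 2, 3, 1, 6, 5, 8]
After 8 (swap(3, 4)): [7, 0, 4, 3, 2, 1, 6, 5, 8]
After 9 (swap(1, 5)): [7, 1, 4, 3, 2, 0, 6, 5, 8]
After 10 (reverse(7, 8)): [7, 1, 4, 3, 2, 0, 6, 8, 5]
After 11 (swap(2, 4)): [7, 1, 2, 3, 4, 0, 6, 8, 5]
After 12 (reverse(1, 7)): [7, 8, 6, 0, 4, 3, 2, 1, 5]
After 13 (rotate_left(0, 3, k=3)): [0, 7, 8, 6, 4, 3, 2, 1, 5]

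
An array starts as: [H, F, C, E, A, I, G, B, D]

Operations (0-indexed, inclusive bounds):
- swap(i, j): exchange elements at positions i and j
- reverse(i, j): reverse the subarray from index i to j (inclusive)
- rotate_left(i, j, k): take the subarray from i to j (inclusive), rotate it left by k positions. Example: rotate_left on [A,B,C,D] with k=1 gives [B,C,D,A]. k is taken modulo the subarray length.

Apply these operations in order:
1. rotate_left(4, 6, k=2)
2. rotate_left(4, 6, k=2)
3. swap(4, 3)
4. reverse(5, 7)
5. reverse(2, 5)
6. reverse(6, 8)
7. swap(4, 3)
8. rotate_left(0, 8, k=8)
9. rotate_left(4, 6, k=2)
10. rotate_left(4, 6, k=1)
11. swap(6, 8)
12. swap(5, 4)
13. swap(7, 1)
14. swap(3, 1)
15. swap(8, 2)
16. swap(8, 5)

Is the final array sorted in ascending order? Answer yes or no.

Answer: yes

Derivation:
After 1 (rotate_left(4, 6, k=2)): [H, F, C, E, G, A, I, B, D]
After 2 (rotate_left(4, 6, k=2)): [H, F, C, E, I, G, A, B, D]
After 3 (swap(4, 3)): [H, F, C, I, E, G, A, B, D]
After 4 (reverse(5, 7)): [H, F, C, I, E, B, A, G, D]
After 5 (reverse(2, 5)): [H, F, B, E, I, C, A, G, D]
After 6 (reverse(6, 8)): [H, F, B, E, I, C, D, G, A]
After 7 (swap(4, 3)): [H, F, B, I, E, C, D, G, A]
After 8 (rotate_left(0, 8, k=8)): [A, H, F, B, I, E, C, D, G]
After 9 (rotate_left(4, 6, k=2)): [A, H, F, B, C, I, E, D, G]
After 10 (rotate_left(4, 6, k=1)): [A, H, F, B, I, E, C, D, G]
After 11 (swap(6, 8)): [A, H, F, B, I, E, G, D, C]
After 12 (swap(5, 4)): [A, H, F, B, E, I, G, D, C]
After 13 (swap(7, 1)): [A, D, F, B, E, I, G, H, C]
After 14 (swap(3, 1)): [A, B, F, D, E, I, G, H, C]
After 15 (swap(8, 2)): [A, B, C, D, E, I, G, H, F]
After 16 (swap(8, 5)): [A, B, C, D, E, F, G, H, I]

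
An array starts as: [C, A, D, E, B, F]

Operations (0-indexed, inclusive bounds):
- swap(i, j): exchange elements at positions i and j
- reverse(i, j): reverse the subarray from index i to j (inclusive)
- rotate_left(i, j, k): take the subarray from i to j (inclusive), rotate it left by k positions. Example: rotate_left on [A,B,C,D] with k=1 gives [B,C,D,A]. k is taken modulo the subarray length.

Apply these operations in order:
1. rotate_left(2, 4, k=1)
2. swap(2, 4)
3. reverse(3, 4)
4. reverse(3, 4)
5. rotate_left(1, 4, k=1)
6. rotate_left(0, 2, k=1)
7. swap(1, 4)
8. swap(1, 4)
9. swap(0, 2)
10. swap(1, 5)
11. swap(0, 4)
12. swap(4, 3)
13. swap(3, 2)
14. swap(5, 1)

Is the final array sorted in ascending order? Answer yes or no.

Answer: yes

Derivation:
After 1 (rotate_left(2, 4, k=1)): [C, A, E, B, D, F]
After 2 (swap(2, 4)): [C, A, D, B, E, F]
After 3 (reverse(3, 4)): [C, A, D, E, B, F]
After 4 (reverse(3, 4)): [C, A, D, B, E, F]
After 5 (rotate_left(1, 4, k=1)): [C, D, B, E, A, F]
After 6 (rotate_left(0, 2, k=1)): [D, B, C, E, A, F]
After 7 (swap(1, 4)): [D, A, C, E, B, F]
After 8 (swap(1, 4)): [D, B, C, E, A, F]
After 9 (swap(0, 2)): [C, B, D, E, A, F]
After 10 (swap(1, 5)): [C, F, D, E, A, B]
After 11 (swap(0, 4)): [A, F, D, E, C, B]
After 12 (swap(4, 3)): [A, F, D, C, E, B]
After 13 (swap(3, 2)): [A, F, C, D, E, B]
After 14 (swap(5, 1)): [A, B, C, D, E, F]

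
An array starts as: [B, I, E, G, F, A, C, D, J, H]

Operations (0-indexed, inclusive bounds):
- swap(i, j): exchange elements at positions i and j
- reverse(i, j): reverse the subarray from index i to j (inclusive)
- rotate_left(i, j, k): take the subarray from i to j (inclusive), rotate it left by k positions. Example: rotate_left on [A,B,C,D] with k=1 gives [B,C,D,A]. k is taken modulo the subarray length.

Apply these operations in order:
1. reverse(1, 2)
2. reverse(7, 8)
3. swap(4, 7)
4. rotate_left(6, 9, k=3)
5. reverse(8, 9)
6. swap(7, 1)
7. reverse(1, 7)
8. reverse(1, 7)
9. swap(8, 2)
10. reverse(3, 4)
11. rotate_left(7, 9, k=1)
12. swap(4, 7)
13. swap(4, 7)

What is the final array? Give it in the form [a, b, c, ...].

Answer: [B, C, D, J, G, A, H, I, F, E]

Derivation:
After 1 (reverse(1, 2)): [B, E, I, G, F, A, C, D, J, H]
After 2 (reverse(7, 8)): [B, E, I, G, F, A, C, J, D, H]
After 3 (swap(4, 7)): [B, E, I, G, J, A, C, F, D, H]
After 4 (rotate_left(6, 9, k=3)): [B, E, I, G, J, A, H, C, F, D]
After 5 (reverse(8, 9)): [B, E, I, G, J, A, H, C, D, F]
After 6 (swap(7, 1)): [B, C, I, G, J, A, H, E, D, F]
After 7 (reverse(1, 7)): [B, E, H, A, J, G, I, C, D, F]
After 8 (reverse(1, 7)): [B, C, I, G, J, A, H, E, D, F]
After 9 (swap(8, 2)): [B, C, D, G, J, A, H, E, I, F]
After 10 (reverse(3, 4)): [B, C, D, J, G, A, H, E, I, F]
After 11 (rotate_left(7, 9, k=1)): [B, C, D, J, G, A, H, I, F, E]
After 12 (swap(4, 7)): [B, C, D, J, I, A, H, G, F, E]
After 13 (swap(4, 7)): [B, C, D, J, G, A, H, I, F, E]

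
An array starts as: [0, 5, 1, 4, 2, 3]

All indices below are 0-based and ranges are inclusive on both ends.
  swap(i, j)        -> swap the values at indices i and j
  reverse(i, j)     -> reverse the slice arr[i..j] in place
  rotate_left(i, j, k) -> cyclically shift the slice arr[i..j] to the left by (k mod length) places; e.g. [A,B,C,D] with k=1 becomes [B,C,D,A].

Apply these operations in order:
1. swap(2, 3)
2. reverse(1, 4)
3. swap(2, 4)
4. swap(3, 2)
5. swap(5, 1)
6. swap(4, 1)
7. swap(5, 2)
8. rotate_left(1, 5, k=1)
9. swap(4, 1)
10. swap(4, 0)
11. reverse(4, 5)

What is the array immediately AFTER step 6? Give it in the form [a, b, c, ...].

Answer: [0, 1, 4, 5, 3, 2]

Derivation:
After 1 (swap(2, 3)): [0, 5, 4, 1, 2, 3]
After 2 (reverse(1, 4)): [0, 2, 1, 4, 5, 3]
After 3 (swap(2, 4)): [0, 2, 5, 4, 1, 3]
After 4 (swap(3, 2)): [0, 2, 4, 5, 1, 3]
After 5 (swap(5, 1)): [0, 3, 4, 5, 1, 2]
After 6 (swap(4, 1)): [0, 1, 4, 5, 3, 2]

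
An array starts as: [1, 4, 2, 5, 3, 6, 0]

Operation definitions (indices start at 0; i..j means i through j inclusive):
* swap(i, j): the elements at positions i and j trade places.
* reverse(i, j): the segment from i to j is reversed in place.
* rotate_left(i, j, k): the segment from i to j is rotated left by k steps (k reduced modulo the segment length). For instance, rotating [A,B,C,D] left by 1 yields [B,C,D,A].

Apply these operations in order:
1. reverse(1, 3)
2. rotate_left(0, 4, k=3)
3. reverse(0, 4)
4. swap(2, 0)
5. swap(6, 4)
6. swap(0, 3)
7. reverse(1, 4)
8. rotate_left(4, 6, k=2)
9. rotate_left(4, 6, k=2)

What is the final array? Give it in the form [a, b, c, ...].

After 1 (reverse(1, 3)): [1, 5, 2, 4, 3, 6, 0]
After 2 (rotate_left(0, 4, k=3)): [4, 3, 1, 5, 2, 6, 0]
After 3 (reverse(0, 4)): [2, 5, 1, 3, 4, 6, 0]
After 4 (swap(2, 0)): [1, 5, 2, 3, 4, 6, 0]
After 5 (swap(6, 4)): [1, 5, 2, 3, 0, 6, 4]
After 6 (swap(0, 3)): [3, 5, 2, 1, 0, 6, 4]
After 7 (reverse(1, 4)): [3, 0, 1, 2, 5, 6, 4]
After 8 (rotate_left(4, 6, k=2)): [3, 0, 1, 2, 4, 5, 6]
After 9 (rotate_left(4, 6, k=2)): [3, 0, 1, 2, 6, 4, 5]

Answer: [3, 0, 1, 2, 6, 4, 5]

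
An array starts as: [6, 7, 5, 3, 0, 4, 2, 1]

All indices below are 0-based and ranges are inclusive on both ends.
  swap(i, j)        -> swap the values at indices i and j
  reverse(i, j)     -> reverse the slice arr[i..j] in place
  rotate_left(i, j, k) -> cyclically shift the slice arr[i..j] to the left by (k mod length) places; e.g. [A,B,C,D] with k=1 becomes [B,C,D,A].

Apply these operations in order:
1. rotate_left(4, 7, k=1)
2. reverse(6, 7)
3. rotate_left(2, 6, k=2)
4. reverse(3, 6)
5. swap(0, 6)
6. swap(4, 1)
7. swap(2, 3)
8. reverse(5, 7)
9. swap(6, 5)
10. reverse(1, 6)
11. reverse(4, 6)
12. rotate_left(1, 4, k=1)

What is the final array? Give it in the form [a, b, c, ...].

Answer: [2, 6, 7, 5, 1, 3, 4, 0]

Derivation:
After 1 (rotate_left(4, 7, k=1)): [6, 7, 5, 3, 4, 2, 1, 0]
After 2 (reverse(6, 7)): [6, 7, 5, 3, 4, 2, 0, 1]
After 3 (rotate_left(2, 6, k=2)): [6, 7, 4, 2, 0, 5, 3, 1]
After 4 (reverse(3, 6)): [6, 7, 4, 3, 5, 0, 2, 1]
After 5 (swap(0, 6)): [2, 7, 4, 3, 5, 0, 6, 1]
After 6 (swap(4, 1)): [2, 5, 4, 3, 7, 0, 6, 1]
After 7 (swap(2, 3)): [2, 5, 3, 4, 7, 0, 6, 1]
After 8 (reverse(5, 7)): [2, 5, 3, 4, 7, 1, 6, 0]
After 9 (swap(6, 5)): [2, 5, 3, 4, 7, 6, 1, 0]
After 10 (reverse(1, 6)): [2, 1, 6, 7, 4, 3, 5, 0]
After 11 (reverse(4, 6)): [2, 1, 6, 7, 5, 3, 4, 0]
After 12 (rotate_left(1, 4, k=1)): [2, 6, 7, 5, 1, 3, 4, 0]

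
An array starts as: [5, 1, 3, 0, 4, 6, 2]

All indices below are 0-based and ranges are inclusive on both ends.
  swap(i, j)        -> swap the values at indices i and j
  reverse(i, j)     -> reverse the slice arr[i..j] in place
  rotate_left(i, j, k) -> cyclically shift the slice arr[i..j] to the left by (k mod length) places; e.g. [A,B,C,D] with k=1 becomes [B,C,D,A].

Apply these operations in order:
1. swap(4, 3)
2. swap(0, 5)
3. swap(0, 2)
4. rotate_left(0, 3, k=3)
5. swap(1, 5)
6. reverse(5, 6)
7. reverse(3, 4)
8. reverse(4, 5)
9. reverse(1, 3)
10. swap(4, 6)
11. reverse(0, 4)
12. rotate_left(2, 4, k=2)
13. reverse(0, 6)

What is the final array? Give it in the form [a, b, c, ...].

After 1 (swap(4, 3)): [5, 1, 3, 4, 0, 6, 2]
After 2 (swap(0, 5)): [6, 1, 3, 4, 0, 5, 2]
After 3 (swap(0, 2)): [3, 1, 6, 4, 0, 5, 2]
After 4 (rotate_left(0, 3, k=3)): [4, 3, 1, 6, 0, 5, 2]
After 5 (swap(1, 5)): [4, 5, 1, 6, 0, 3, 2]
After 6 (reverse(5, 6)): [4, 5, 1, 6, 0, 2, 3]
After 7 (reverse(3, 4)): [4, 5, 1, 0, 6, 2, 3]
After 8 (reverse(4, 5)): [4, 5, 1, 0, 2, 6, 3]
After 9 (reverse(1, 3)): [4, 0, 1, 5, 2, 6, 3]
After 10 (swap(4, 6)): [4, 0, 1, 5, 3, 6, 2]
After 11 (reverse(0, 4)): [3, 5, 1, 0, 4, 6, 2]
After 12 (rotate_left(2, 4, k=2)): [3, 5, 4, 1, 0, 6, 2]
After 13 (reverse(0, 6)): [2, 6, 0, 1, 4, 5, 3]

Answer: [2, 6, 0, 1, 4, 5, 3]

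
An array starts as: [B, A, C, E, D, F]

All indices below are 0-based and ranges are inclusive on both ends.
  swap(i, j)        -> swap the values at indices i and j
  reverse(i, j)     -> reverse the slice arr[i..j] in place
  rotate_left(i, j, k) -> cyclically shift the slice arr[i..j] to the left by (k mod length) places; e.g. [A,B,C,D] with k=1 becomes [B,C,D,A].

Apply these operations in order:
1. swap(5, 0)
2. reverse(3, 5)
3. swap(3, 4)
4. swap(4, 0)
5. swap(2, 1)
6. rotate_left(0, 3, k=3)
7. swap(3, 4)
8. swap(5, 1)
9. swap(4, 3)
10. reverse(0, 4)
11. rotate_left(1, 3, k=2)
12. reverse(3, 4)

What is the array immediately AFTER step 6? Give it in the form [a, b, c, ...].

Answer: [D, B, C, A, F, E]

Derivation:
After 1 (swap(5, 0)): [F, A, C, E, D, B]
After 2 (reverse(3, 5)): [F, A, C, B, D, E]
After 3 (swap(3, 4)): [F, A, C, D, B, E]
After 4 (swap(4, 0)): [B, A, C, D, F, E]
After 5 (swap(2, 1)): [B, C, A, D, F, E]
After 6 (rotate_left(0, 3, k=3)): [D, B, C, A, F, E]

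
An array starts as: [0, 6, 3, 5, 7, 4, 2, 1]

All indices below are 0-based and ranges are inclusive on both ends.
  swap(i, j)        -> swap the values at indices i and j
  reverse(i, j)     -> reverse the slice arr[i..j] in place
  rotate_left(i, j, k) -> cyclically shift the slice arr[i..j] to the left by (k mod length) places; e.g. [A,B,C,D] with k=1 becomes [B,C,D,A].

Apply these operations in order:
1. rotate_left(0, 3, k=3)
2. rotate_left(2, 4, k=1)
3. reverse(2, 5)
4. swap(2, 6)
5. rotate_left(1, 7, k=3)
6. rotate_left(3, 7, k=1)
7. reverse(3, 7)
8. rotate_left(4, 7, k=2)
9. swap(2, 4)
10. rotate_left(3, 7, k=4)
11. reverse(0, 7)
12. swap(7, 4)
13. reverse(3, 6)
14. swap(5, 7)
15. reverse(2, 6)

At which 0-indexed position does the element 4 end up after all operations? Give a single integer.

After 1 (rotate_left(0, 3, k=3)): [5, 0, 6, 3, 7, 4, 2, 1]
After 2 (rotate_left(2, 4, k=1)): [5, 0, 3, 7, 6, 4, 2, 1]
After 3 (reverse(2, 5)): [5, 0, 4, 6, 7, 3, 2, 1]
After 4 (swap(2, 6)): [5, 0, 2, 6, 7, 3, 4, 1]
After 5 (rotate_left(1, 7, k=3)): [5, 7, 3, 4, 1, 0, 2, 6]
After 6 (rotate_left(3, 7, k=1)): [5, 7, 3, 1, 0, 2, 6, 4]
After 7 (reverse(3, 7)): [5, 7, 3, 4, 6, 2, 0, 1]
After 8 (rotate_left(4, 7, k=2)): [5, 7, 3, 4, 0, 1, 6, 2]
After 9 (swap(2, 4)): [5, 7, 0, 4, 3, 1, 6, 2]
After 10 (rotate_left(3, 7, k=4)): [5, 7, 0, 2, 4, 3, 1, 6]
After 11 (reverse(0, 7)): [6, 1, 3, 4, 2, 0, 7, 5]
After 12 (swap(7, 4)): [6, 1, 3, 4, 5, 0, 7, 2]
After 13 (reverse(3, 6)): [6, 1, 3, 7, 0, 5, 4, 2]
After 14 (swap(5, 7)): [6, 1, 3, 7, 0, 2, 4, 5]
After 15 (reverse(2, 6)): [6, 1, 4, 2, 0, 7, 3, 5]

Answer: 2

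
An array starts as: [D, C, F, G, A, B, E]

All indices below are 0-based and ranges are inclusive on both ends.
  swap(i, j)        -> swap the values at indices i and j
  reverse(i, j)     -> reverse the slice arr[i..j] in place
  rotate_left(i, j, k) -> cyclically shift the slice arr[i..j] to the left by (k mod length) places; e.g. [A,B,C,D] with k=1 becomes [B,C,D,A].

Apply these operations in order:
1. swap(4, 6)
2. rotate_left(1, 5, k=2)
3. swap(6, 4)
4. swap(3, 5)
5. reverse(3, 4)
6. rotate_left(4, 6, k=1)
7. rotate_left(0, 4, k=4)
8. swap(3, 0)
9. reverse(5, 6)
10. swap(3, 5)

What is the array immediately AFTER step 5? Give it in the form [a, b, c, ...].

After 1 (swap(4, 6)): [D, C, F, G, E, B, A]
After 2 (rotate_left(1, 5, k=2)): [D, G, E, B, C, F, A]
After 3 (swap(6, 4)): [D, G, E, B, A, F, C]
After 4 (swap(3, 5)): [D, G, E, F, A, B, C]
After 5 (reverse(3, 4)): [D, G, E, A, F, B, C]

Answer: [D, G, E, A, F, B, C]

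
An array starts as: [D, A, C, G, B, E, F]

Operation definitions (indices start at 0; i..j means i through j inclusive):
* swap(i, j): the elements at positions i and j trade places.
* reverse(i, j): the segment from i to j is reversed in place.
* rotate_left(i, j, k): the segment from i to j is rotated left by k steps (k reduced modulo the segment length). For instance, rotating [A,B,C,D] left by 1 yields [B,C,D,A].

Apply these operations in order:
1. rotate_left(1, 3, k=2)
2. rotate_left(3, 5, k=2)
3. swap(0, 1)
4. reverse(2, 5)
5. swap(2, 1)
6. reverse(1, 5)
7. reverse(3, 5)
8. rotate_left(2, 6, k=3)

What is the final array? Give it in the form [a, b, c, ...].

Answer: [G, A, C, F, E, B, D]

Derivation:
After 1 (rotate_left(1, 3, k=2)): [D, G, A, C, B, E, F]
After 2 (rotate_left(3, 5, k=2)): [D, G, A, E, C, B, F]
After 3 (swap(0, 1)): [G, D, A, E, C, B, F]
After 4 (reverse(2, 5)): [G, D, B, C, E, A, F]
After 5 (swap(2, 1)): [G, B, D, C, E, A, F]
After 6 (reverse(1, 5)): [G, A, E, C, D, B, F]
After 7 (reverse(3, 5)): [G, A, E, B, D, C, F]
After 8 (rotate_left(2, 6, k=3)): [G, A, C, F, E, B, D]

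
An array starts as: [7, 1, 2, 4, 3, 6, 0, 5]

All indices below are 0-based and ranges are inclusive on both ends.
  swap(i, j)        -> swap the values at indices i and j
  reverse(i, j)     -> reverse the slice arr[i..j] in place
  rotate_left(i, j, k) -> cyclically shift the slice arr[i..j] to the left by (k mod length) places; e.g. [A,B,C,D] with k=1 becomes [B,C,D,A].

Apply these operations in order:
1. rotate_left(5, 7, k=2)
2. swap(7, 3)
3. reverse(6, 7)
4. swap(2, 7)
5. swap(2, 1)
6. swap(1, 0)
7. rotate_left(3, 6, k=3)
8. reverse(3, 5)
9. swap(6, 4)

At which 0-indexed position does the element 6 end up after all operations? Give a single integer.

After 1 (rotate_left(5, 7, k=2)): [7, 1, 2, 4, 3, 5, 6, 0]
After 2 (swap(7, 3)): [7, 1, 2, 0, 3, 5, 6, 4]
After 3 (reverse(6, 7)): [7, 1, 2, 0, 3, 5, 4, 6]
After 4 (swap(2, 7)): [7, 1, 6, 0, 3, 5, 4, 2]
After 5 (swap(2, 1)): [7, 6, 1, 0, 3, 5, 4, 2]
After 6 (swap(1, 0)): [6, 7, 1, 0, 3, 5, 4, 2]
After 7 (rotate_left(3, 6, k=3)): [6, 7, 1, 4, 0, 3, 5, 2]
After 8 (reverse(3, 5)): [6, 7, 1, 3, 0, 4, 5, 2]
After 9 (swap(6, 4)): [6, 7, 1, 3, 5, 4, 0, 2]

Answer: 0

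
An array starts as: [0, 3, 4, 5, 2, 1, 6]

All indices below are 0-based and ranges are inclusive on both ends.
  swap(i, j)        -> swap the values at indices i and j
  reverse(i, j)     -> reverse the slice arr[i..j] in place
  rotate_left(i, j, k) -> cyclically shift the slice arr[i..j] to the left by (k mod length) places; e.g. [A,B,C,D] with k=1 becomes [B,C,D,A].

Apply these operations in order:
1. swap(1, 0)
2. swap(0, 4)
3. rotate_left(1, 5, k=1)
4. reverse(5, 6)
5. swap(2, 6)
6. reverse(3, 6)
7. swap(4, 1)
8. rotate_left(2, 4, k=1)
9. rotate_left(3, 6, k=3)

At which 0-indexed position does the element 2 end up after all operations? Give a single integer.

Answer: 0

Derivation:
After 1 (swap(1, 0)): [3, 0, 4, 5, 2, 1, 6]
After 2 (swap(0, 4)): [2, 0, 4, 5, 3, 1, 6]
After 3 (rotate_left(1, 5, k=1)): [2, 4, 5, 3, 1, 0, 6]
After 4 (reverse(5, 6)): [2, 4, 5, 3, 1, 6, 0]
After 5 (swap(2, 6)): [2, 4, 0, 3, 1, 6, 5]
After 6 (reverse(3, 6)): [2, 4, 0, 5, 6, 1, 3]
After 7 (swap(4, 1)): [2, 6, 0, 5, 4, 1, 3]
After 8 (rotate_left(2, 4, k=1)): [2, 6, 5, 4, 0, 1, 3]
After 9 (rotate_left(3, 6, k=3)): [2, 6, 5, 3, 4, 0, 1]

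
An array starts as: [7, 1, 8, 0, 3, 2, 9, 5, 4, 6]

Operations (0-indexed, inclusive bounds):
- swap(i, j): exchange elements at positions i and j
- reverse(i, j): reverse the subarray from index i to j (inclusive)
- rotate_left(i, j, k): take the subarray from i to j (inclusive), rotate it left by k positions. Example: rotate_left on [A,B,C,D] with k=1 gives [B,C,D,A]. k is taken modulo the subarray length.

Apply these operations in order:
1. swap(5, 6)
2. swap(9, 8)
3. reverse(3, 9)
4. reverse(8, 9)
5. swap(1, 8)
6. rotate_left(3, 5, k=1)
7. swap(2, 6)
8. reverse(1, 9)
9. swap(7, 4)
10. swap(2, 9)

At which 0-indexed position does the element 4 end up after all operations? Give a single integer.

Answer: 5

Derivation:
After 1 (swap(5, 6)): [7, 1, 8, 0, 3, 9, 2, 5, 4, 6]
After 2 (swap(9, 8)): [7, 1, 8, 0, 3, 9, 2, 5, 6, 4]
After 3 (reverse(3, 9)): [7, 1, 8, 4, 6, 5, 2, 9, 3, 0]
After 4 (reverse(8, 9)): [7, 1, 8, 4, 6, 5, 2, 9, 0, 3]
After 5 (swap(1, 8)): [7, 0, 8, 4, 6, 5, 2, 9, 1, 3]
After 6 (rotate_left(3, 5, k=1)): [7, 0, 8, 6, 5, 4, 2, 9, 1, 3]
After 7 (swap(2, 6)): [7, 0, 2, 6, 5, 4, 8, 9, 1, 3]
After 8 (reverse(1, 9)): [7, 3, 1, 9, 8, 4, 5, 6, 2, 0]
After 9 (swap(7, 4)): [7, 3, 1, 9, 6, 4, 5, 8, 2, 0]
After 10 (swap(2, 9)): [7, 3, 0, 9, 6, 4, 5, 8, 2, 1]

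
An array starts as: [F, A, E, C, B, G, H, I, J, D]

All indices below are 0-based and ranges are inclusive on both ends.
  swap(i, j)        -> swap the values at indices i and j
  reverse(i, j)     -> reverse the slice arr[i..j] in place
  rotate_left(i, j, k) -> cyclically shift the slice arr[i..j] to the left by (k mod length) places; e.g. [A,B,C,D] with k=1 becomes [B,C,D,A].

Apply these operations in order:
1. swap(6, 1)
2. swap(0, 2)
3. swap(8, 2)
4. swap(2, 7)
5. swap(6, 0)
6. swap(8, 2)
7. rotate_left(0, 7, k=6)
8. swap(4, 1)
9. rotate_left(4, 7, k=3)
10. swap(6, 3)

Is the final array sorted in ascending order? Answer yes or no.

Answer: no

Derivation:
After 1 (swap(6, 1)): [F, H, E, C, B, G, A, I, J, D]
After 2 (swap(0, 2)): [E, H, F, C, B, G, A, I, J, D]
After 3 (swap(8, 2)): [E, H, J, C, B, G, A, I, F, D]
After 4 (swap(2, 7)): [E, H, I, C, B, G, A, J, F, D]
After 5 (swap(6, 0)): [A, H, I, C, B, G, E, J, F, D]
After 6 (swap(8, 2)): [A, H, F, C, B, G, E, J, I, D]
After 7 (rotate_left(0, 7, k=6)): [E, J, A, H, F, C, B, G, I, D]
After 8 (swap(4, 1)): [E, F, A, H, J, C, B, G, I, D]
After 9 (rotate_left(4, 7, k=3)): [E, F, A, H, G, J, C, B, I, D]
After 10 (swap(6, 3)): [E, F, A, C, G, J, H, B, I, D]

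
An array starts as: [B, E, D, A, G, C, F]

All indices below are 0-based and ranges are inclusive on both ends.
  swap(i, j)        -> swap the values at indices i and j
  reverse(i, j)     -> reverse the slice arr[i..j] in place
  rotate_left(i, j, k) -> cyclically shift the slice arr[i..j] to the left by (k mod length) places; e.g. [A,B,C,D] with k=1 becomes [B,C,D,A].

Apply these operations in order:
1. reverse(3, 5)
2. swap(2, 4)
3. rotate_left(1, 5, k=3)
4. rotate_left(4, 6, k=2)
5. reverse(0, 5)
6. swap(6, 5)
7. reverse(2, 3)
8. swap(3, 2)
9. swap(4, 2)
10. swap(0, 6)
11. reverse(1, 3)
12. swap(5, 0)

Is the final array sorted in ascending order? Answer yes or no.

Answer: no

Derivation:
After 1 (reverse(3, 5)): [B, E, D, C, G, A, F]
After 2 (swap(2, 4)): [B, E, G, C, D, A, F]
After 3 (rotate_left(1, 5, k=3)): [B, D, A, E, G, C, F]
After 4 (rotate_left(4, 6, k=2)): [B, D, A, E, F, G, C]
After 5 (reverse(0, 5)): [G, F, E, A, D, B, C]
After 6 (swap(6, 5)): [G, F, E, A, D, C, B]
After 7 (reverse(2, 3)): [G, F, A, E, D, C, B]
After 8 (swap(3, 2)): [G, F, E, A, D, C, B]
After 9 (swap(4, 2)): [G, F, D, A, E, C, B]
After 10 (swap(0, 6)): [B, F, D, A, E, C, G]
After 11 (reverse(1, 3)): [B, A, D, F, E, C, G]
After 12 (swap(5, 0)): [C, A, D, F, E, B, G]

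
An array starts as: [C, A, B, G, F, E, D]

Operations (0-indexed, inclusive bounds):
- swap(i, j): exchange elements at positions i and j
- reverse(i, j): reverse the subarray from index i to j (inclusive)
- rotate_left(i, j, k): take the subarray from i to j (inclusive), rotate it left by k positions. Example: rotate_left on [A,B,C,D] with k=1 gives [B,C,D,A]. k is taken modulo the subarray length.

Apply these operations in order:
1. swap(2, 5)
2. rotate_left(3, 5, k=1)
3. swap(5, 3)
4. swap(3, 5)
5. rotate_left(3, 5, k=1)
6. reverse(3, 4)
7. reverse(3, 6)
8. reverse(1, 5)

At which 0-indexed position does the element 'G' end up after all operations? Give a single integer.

Answer: 6

Derivation:
After 1 (swap(2, 5)): [C, A, E, G, F, B, D]
After 2 (rotate_left(3, 5, k=1)): [C, A, E, F, B, G, D]
After 3 (swap(5, 3)): [C, A, E, G, B, F, D]
After 4 (swap(3, 5)): [C, A, E, F, B, G, D]
After 5 (rotate_left(3, 5, k=1)): [C, A, E, B, G, F, D]
After 6 (reverse(3, 4)): [C, A, E, G, B, F, D]
After 7 (reverse(3, 6)): [C, A, E, D, F, B, G]
After 8 (reverse(1, 5)): [C, B, F, D, E, A, G]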